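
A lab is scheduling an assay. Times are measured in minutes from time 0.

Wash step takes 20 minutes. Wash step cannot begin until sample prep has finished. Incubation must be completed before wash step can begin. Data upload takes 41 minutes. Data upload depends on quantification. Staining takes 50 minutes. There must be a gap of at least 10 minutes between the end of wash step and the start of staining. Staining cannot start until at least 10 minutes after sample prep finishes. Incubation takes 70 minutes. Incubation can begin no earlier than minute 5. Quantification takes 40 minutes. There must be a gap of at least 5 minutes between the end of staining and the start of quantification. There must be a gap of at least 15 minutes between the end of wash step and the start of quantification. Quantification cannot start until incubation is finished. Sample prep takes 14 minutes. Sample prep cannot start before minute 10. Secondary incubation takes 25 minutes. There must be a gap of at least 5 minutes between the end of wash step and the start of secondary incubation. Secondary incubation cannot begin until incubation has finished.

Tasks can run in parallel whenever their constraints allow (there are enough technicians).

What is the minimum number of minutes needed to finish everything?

241

After its own release at minute 5, incubation can start at minute 5 and finishes at minute 75.
Sample prep cannot begin until its own release at minute 10. It runs from minute 10 to 10 + 14 = minute 24.
Wash step cannot start until sample prep (finishes minute 24); incubation (finishes minute 75). The controlling bound is minute 75, so wash step finishes at 75 + 20 = minute 95.
Secondary incubation cannot start until wash step (finishes minute 95, plus 5-minute gap → minute 100); incubation (finishes minute 75). The controlling bound is minute 100, so secondary incubation finishes at 100 + 25 = minute 125.
Staining has to wait for wash step (finishes minute 95, plus 10-minute gap → minute 105); sample prep (finishes minute 24, plus 10-minute gap → minute 34). The latest of these is minute 105, so staining runs minute 105 to 105 + 50 = minute 155.
Quantification cannot start until staining (finishes minute 155, plus 5-minute gap → minute 160); wash step (finishes minute 95, plus 15-minute gap → minute 110); incubation (finishes minute 75). The controlling bound is minute 160, so quantification finishes at 160 + 40 = minute 200.
After quantification (finishes minute 200), data upload can start at minute 200 and finishes at minute 241.
All tasks are finished once the last one completes. Finish times: Sample prep at 24, Incubation at 75, Wash step at 95, Staining at 155, Secondary incubation at 125, Quantification at 200, Data upload at 241. The latest is minute 241.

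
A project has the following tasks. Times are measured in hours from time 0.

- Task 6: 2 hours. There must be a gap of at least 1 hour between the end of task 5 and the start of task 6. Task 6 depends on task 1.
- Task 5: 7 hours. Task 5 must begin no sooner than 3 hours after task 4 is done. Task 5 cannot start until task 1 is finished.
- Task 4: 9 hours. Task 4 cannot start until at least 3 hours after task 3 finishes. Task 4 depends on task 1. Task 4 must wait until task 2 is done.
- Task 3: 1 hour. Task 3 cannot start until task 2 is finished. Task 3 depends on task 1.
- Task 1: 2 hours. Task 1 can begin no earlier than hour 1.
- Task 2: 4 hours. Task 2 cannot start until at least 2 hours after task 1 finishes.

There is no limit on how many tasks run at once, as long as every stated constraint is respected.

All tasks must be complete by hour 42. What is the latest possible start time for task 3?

16

Task 6 has no dependents, so it just needs to finish by hour 42. Starting by 42 − 2 = hour 40 achieves that.
Task 5 feeds into task 6 (must start by hour 40, minus 1-hour gap → hour 39); so task 5 must finish by hour 39 and therefore start by hour 32.
Since task 5 (must start by hour 32, minus 3-hour gap → hour 29) depends on it, task 4 must finish by hour 29. Backing off its 9-hour duration gives a latest start of hour 20.
Task 3 has to be done before task 4 (must start by hour 20, minus 3-hour gap → hour 17). That means finishing by hour 17, i.e. starting by 17 − 1 = hour 16.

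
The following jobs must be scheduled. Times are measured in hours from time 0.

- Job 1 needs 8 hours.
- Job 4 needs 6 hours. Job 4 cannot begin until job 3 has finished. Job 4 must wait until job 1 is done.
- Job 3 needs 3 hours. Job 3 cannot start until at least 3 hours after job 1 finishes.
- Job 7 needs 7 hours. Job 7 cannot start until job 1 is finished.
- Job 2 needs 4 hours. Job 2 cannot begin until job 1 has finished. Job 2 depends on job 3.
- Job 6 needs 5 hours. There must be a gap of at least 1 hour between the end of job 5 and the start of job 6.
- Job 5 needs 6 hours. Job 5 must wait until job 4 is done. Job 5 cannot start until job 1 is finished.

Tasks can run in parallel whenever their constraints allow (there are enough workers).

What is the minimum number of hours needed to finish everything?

Job 1 has no prerequisites, so it starts at hour 0 and finishes at hour 8.
After job 1 (finishes hour 8), job 7 can start at hour 8 and finishes at hour 15.
Job 3 cannot begin until job 1 (finishes hour 8, plus 3-hour gap → hour 11). It runs from hour 11 to 11 + 3 = hour 14.
Job 4 needs all of job 3 (finishes hour 14); job 1 (finishes hour 8). That puts its earliest start at hour 14; it finishes at 14 + 6 = hour 20.
Job 5 needs all of job 4 (finishes hour 20); job 1 (finishes hour 8). That puts its earliest start at hour 20; it finishes at 20 + 6 = hour 26.
Job 6 cannot begin until job 5 (finishes hour 26, plus 1-hour gap → hour 27). It runs from hour 27 to 27 + 5 = hour 32.
Job 2 needs all of job 1 (finishes hour 8); job 3 (finishes hour 14). That puts its earliest start at hour 14; it finishes at 14 + 4 = hour 18.
All tasks are finished once the last one completes. Finish times: Job 1 at 8, Job 2 at 18, Job 3 at 14, Job 4 at 20, Job 5 at 26, Job 6 at 32, Job 7 at 15. The latest is hour 32.

32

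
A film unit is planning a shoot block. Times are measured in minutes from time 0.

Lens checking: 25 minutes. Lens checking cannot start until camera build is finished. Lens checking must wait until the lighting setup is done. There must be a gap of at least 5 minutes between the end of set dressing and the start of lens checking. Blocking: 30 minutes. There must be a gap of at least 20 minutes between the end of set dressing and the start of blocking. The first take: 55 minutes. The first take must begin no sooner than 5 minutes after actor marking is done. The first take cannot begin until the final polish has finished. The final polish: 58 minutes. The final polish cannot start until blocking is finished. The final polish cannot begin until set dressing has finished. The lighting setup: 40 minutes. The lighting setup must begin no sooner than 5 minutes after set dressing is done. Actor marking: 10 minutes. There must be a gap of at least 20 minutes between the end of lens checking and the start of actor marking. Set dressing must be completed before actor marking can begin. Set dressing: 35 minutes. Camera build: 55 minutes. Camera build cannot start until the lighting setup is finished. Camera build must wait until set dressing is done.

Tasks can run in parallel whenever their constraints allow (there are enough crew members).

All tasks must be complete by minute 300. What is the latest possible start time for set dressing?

50

The first take has no dependents, so it just needs to finish by minute 300. Starting by 300 − 55 = minute 245 achieves that.
Actor marking has to be done before the first take (must start by minute 245, minus 5-minute gap → minute 240). That means finishing by minute 240, i.e. starting by 240 − 10 = minute 230.
Lens checking has to be done before actor marking (must start by minute 230, minus 20-minute gap → minute 210). That means finishing by minute 210, i.e. starting by 210 − 25 = minute 185.
Camera build has to be done before lens checking (must start by minute 185). That means finishing by minute 185, i.e. starting by 185 − 55 = minute 130.
The lighting setup must finish in time for camera build (must start by minute 130); lens checking (must start by minute 185). The tightest is minute 130, so the lighting setup must start by 130 − 40 = minute 90.
The final polish has to be done before the first take (must start by minute 245). That means finishing by minute 245, i.e. starting by 245 − 58 = minute 187.
Blocking has to be done before the final polish (must start by minute 187). That means finishing by minute 187, i.e. starting by 187 − 30 = minute 157.
Set dressing feeds the lighting setup (must start by minute 90, minus 5-minute gap → minute 85); camera build (must start by minute 130); lens checking (must start by minute 185, minus 5-minute gap → minute 180); blocking (must start by minute 157, minus 20-minute gap → minute 137); actor marking (must start by minute 230); the final polish (must start by minute 187). Taking the minimum, set dressing must finish by minute 85 and start by 85 − 35 = minute 50.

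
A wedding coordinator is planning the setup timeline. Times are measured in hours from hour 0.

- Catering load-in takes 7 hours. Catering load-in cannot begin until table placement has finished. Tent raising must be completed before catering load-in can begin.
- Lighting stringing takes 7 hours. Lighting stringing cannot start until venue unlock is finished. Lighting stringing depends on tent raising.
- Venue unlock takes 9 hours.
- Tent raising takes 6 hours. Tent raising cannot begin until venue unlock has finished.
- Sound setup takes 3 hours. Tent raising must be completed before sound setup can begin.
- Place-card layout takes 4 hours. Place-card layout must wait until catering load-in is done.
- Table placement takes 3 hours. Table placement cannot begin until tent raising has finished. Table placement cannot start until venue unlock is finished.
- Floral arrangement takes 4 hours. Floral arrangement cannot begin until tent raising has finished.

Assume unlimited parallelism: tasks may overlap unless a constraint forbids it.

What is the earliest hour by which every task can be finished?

Venue unlock can start immediately at hour 0; it finishes at hour 9.
After venue unlock (finishes hour 9), tent raising can start at hour 9 and finishes at hour 15.
Sound setup waits on tent raising (finishes hour 15), so it starts at hour 15 and finishes at 15 + 3 = hour 18.
Lighting stringing needs all of venue unlock (finishes hour 9); tent raising (finishes hour 15). That puts its earliest start at hour 15; it finishes at 15 + 7 = hour 22.
After tent raising (finishes hour 15), floral arrangement can start at hour 15 and finishes at hour 19.
Table placement cannot start until tent raising (finishes hour 15); venue unlock (finishes hour 9). The controlling bound is hour 15, so table placement finishes at 15 + 3 = hour 18.
Catering load-in has to wait for table placement (finishes hour 18); tent raising (finishes hour 15). The latest of these is hour 18, so catering load-in runs hour 18 to 18 + 7 = hour 25.
Place-card layout cannot begin until catering load-in (finishes hour 25). It runs from hour 25 to 25 + 4 = hour 29.
All tasks are finished once the last one completes. Finish times: Venue unlock at 9, Tent raising at 15, Table placement at 18, Floral arrangement at 19, Lighting stringing at 22, Sound setup at 18, Catering load-in at 25, Place-card layout at 29. The latest is hour 29.

29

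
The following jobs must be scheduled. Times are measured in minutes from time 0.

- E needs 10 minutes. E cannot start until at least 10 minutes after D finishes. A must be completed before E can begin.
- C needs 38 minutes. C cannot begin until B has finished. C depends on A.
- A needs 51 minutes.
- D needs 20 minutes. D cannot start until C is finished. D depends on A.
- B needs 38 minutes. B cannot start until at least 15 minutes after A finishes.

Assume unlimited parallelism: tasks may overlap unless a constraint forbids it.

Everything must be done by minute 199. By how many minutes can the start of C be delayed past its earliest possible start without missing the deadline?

17

A can start immediately at minute 0; it finishes at minute 51.
B waits on A (finishes minute 51, plus 15-minute gap → minute 66), so it starts at minute 66 and finishes at 66 + 38 = minute 104.
For C: B (finishes minute 104); A (finishes minute 51). Taking the maximum gives a start of minute 104, and it finishes at 104 + 38 = minute 142.

Working backward from the deadline:
Nothing follows E; the deadline of minute 199 is its only limit. It must start by 199 − 10 = minute 189.
D feeds into E (must start by minute 189, minus 10-minute gap → minute 179); so D must finish by minute 179 and therefore start by minute 159.
C has to be done before D (must start by minute 159). That means finishing by minute 159, i.e. starting by 159 − 38 = minute 121.
So C can start as early as minute 104 and as late as minute 121, giving 121 − 104 = 17 minutes of slack.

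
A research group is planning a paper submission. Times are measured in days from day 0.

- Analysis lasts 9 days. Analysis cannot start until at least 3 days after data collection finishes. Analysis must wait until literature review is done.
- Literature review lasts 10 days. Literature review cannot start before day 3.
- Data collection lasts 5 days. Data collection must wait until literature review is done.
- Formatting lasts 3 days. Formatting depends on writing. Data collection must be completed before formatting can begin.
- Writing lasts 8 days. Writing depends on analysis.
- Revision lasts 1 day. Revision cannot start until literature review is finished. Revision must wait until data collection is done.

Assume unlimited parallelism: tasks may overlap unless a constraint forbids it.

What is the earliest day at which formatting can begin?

38

Literature review waits on its own release at day 3, so it starts at day 3 and finishes at 3 + 10 = day 13.
After literature review (finishes day 13), data collection can start at day 13 and finishes at day 18.
Analysis needs all of data collection (finishes day 18, plus 3-day gap → day 21); literature review (finishes day 13). That puts its earliest start at day 21; it finishes at 21 + 9 = day 30.
After analysis (finishes day 30), writing can start at day 30 and finishes at day 38.
Formatting waits on writing (finishes day 38); data collection (finishes day 18). The latest of these is day 38, which is the earliest formatting can start.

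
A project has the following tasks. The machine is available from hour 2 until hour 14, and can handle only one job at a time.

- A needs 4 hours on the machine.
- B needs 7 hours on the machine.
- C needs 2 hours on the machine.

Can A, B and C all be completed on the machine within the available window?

No

The machine window is 14 − 2 = 12 hours.
Running back to back, the jobs need 4 + 7 + 2 = 13 hours on the machine.
Since 13 > 12, they cannot all fit.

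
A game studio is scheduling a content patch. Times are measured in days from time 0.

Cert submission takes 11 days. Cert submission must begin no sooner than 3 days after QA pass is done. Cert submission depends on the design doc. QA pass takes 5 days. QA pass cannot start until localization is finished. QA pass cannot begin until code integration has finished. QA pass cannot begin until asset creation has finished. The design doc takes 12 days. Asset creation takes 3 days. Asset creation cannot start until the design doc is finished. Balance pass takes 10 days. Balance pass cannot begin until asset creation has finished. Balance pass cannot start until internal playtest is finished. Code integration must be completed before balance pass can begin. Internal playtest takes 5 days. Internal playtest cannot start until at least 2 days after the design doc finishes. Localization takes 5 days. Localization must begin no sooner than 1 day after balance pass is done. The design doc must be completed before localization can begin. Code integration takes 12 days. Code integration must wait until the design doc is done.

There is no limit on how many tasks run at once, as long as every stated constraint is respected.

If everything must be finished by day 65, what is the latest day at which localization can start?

To finish by day 65, cert submission (duration 11) must start no later than day 54.
QA pass feeds into cert submission (must start by day 54, minus 3-day gap → day 51); so QA pass must finish by day 51 and therefore start by day 46.
Localization feeds into QA pass (must start by day 46); so localization must finish by day 46 and therefore start by day 41.

41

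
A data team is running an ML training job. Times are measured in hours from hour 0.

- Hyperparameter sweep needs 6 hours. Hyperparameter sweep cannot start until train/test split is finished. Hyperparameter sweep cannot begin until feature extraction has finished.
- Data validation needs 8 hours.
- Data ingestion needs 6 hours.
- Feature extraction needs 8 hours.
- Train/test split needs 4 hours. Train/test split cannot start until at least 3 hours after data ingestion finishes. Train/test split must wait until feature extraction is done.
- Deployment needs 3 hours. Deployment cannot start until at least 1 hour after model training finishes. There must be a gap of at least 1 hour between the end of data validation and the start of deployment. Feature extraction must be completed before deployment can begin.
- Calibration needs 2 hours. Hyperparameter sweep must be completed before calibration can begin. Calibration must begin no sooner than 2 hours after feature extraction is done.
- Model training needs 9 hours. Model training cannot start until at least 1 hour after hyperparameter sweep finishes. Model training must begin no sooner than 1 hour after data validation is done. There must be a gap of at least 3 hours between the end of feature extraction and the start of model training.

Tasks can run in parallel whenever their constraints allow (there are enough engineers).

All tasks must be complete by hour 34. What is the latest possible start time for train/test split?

Deployment must finish by hour 34; it takes 3 hours, so it must start by 34 − 3 = hour 31.
Model training feeds into deployment (must start by hour 31, minus 1-hour gap → hour 30); so model training must finish by hour 30 and therefore start by hour 21.
Nothing follows calibration; the deadline of hour 34 is its only limit. It must start by 34 − 2 = hour 32.
Hyperparameter sweep must finish in time for model training (must start by hour 21, minus 1-hour gap → hour 20); calibration (must start by hour 32). The tightest is hour 20, so hyperparameter sweep must start by 20 − 6 = hour 14.
Train/test split feeds into hyperparameter sweep (must start by hour 14); so train/test split must finish by hour 14 and therefore start by hour 10.

10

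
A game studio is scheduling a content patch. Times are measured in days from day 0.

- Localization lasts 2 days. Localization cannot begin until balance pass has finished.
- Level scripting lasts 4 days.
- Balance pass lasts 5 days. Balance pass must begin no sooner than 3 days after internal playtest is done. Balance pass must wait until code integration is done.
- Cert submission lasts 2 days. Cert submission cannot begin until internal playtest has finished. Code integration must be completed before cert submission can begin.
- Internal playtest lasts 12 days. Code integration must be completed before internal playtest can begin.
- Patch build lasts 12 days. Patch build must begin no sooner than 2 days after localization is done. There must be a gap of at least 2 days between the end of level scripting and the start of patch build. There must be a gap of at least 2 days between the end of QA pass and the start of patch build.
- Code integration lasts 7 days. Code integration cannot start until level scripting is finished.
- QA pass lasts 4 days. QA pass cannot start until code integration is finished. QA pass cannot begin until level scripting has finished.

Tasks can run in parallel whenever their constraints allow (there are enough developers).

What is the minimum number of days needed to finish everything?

Nothing blocks level scripting, so it runs from day 0 to day 4.
After level scripting (finishes day 4), code integration can start at day 4 and finishes at day 11.
QA pass cannot start until code integration (finishes day 11); level scripting (finishes day 4). The controlling bound is day 11, so QA pass finishes at 11 + 4 = day 15.
Internal playtest cannot begin until code integration (finishes day 11). It runs from day 11 to 11 + 12 = day 23.
For cert submission: internal playtest (finishes day 23); code integration (finishes day 11). Taking the maximum gives a start of day 23, and it finishes at 23 + 2 = day 25.
Balance pass needs all of internal playtest (finishes day 23, plus 3-day gap → day 26); code integration (finishes day 11). That puts its earliest start at day 26; it finishes at 26 + 5 = day 31.
Localization waits on balance pass (finishes day 31), so it starts at day 31 and finishes at 31 + 2 = day 33.
Patch build needs all of localization (finishes day 33, plus 2-day gap → day 35); level scripting (finishes day 4, plus 2-day gap → day 6); QA pass (finishes day 15, plus 2-day gap → day 17). That puts its earliest start at day 35; it finishes at 35 + 12 = day 47.
All tasks are finished once the last one completes. Finish times: Level scripting at 4, Code integration at 11, Internal playtest at 23, Balance pass at 31, Localization at 33, QA pass at 15, Cert submission at 25, Patch build at 47. The latest is day 47.

47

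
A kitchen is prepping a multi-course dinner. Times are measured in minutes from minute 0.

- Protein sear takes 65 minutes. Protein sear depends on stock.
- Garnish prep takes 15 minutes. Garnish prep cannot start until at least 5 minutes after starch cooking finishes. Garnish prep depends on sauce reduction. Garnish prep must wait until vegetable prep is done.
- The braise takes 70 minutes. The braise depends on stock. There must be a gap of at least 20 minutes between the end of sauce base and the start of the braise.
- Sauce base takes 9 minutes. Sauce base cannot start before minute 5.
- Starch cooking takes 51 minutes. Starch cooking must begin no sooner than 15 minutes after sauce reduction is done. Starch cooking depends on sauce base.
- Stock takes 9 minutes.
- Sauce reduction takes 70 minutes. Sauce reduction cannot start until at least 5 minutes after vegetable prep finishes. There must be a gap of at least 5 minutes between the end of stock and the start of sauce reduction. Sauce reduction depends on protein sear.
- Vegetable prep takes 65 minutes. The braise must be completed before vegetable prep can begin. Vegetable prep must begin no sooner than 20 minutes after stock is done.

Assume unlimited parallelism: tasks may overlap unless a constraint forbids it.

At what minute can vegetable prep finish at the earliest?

After its own release at minute 5, sauce base can start at minute 5 and finishes at minute 14.
Stock has no prerequisites, so it starts at minute 0 and finishes at minute 9.
The braise has to wait for stock (finishes minute 9); sauce base (finishes minute 14, plus 20-minute gap → minute 34). The latest of these is minute 34, so the braise runs minute 34 to 34 + 70 = minute 104.
For vegetable prep: the braise (finishes minute 104); stock (finishes minute 9, plus 20-minute gap → minute 29). Taking the maximum gives a start of minute 104, and it finishes at 104 + 65 = minute 169.

169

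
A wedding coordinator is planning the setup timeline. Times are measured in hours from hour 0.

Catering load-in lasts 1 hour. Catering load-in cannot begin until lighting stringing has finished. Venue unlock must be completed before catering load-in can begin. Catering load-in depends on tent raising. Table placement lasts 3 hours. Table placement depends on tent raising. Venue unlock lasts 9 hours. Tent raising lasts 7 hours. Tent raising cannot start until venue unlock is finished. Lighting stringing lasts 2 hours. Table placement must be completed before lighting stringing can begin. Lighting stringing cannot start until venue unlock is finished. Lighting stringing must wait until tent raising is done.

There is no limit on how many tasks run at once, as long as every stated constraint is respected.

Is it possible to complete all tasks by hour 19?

Venue unlock can start immediately at hour 0; it finishes at hour 9.
Tent raising cannot begin until venue unlock (finishes hour 9). It runs from hour 9 to 9 + 7 = hour 16.
Table placement waits on tent raising (finishes hour 16), so it starts at hour 16 and finishes at 16 + 3 = hour 19.
Lighting stringing needs all of table placement (finishes hour 19); venue unlock (finishes hour 9); tent raising (finishes hour 16). That puts its earliest start at hour 19; it finishes at 19 + 2 = hour 21.
Catering load-in needs all of lighting stringing (finishes hour 21); venue unlock (finishes hour 9); tent raising (finishes hour 16). That puts its earliest start at hour 21; it finishes at 21 + 1 = hour 22.
The earliest everything can be done is hour 22, which is after the deadline of 19, so it is not possible.

No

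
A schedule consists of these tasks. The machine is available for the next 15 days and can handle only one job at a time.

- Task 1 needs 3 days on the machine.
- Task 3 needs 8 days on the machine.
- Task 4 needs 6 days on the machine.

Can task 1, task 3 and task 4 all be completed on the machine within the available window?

Running back to back, the jobs need 3 + 8 + 6 = 17 days on the machine.
Since 17 > 15, they cannot all fit.

No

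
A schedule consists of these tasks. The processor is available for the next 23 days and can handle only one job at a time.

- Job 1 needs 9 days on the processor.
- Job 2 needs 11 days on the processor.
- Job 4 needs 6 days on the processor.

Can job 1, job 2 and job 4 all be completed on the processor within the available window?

No

Running back to back, the jobs need 9 + 11 + 6 = 26 days on the processor.
Since 26 > 23, they cannot all fit.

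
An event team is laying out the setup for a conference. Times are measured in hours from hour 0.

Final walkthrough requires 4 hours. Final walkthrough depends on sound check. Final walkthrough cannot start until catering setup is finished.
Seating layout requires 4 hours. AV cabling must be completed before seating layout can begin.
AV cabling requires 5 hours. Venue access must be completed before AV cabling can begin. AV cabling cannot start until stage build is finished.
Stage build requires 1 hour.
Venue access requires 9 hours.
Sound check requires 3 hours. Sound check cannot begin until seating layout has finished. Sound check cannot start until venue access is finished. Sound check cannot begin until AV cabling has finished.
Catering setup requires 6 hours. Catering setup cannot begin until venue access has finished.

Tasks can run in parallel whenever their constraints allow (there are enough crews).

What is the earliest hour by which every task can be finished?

25

Nothing blocks stage build, so it runs from hour 0 to hour 1.
Venue access can start immediately at hour 0; it finishes at hour 9.
Catering setup cannot begin until venue access (finishes hour 9). It runs from hour 9 to 9 + 6 = hour 15.
AV cabling needs all of venue access (finishes hour 9); stage build (finishes hour 1). That puts its earliest start at hour 9; it finishes at 9 + 5 = hour 14.
Seating layout waits on AV cabling (finishes hour 14), so it starts at hour 14 and finishes at 14 + 4 = hour 18.
Sound check needs all of seating layout (finishes hour 18); venue access (finishes hour 9); AV cabling (finishes hour 14). That puts its earliest start at hour 18; it finishes at 18 + 3 = hour 21.
For final walkthrough: sound check (finishes hour 21); catering setup (finishes hour 15). Taking the maximum gives a start of hour 21, and it finishes at 21 + 4 = hour 25.
All tasks are finished once the last one completes. Finish times: Venue access at 9, Stage build at 1, AV cabling at 14, Seating layout at 18, Catering setup at 15, Sound check at 21, Final walkthrough at 25. The latest is hour 25.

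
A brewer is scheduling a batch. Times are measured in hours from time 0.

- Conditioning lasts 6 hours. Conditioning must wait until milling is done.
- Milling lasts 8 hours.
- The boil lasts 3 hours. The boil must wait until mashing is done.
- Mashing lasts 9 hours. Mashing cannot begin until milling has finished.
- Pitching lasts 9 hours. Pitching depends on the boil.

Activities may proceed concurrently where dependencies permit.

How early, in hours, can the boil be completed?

Nothing blocks milling, so it runs from hour 0 to hour 8.
After milling (finishes hour 8), mashing can start at hour 8 and finishes at hour 17.
After mashing (finishes hour 17), the boil can start at hour 17 and finishes at hour 20.

20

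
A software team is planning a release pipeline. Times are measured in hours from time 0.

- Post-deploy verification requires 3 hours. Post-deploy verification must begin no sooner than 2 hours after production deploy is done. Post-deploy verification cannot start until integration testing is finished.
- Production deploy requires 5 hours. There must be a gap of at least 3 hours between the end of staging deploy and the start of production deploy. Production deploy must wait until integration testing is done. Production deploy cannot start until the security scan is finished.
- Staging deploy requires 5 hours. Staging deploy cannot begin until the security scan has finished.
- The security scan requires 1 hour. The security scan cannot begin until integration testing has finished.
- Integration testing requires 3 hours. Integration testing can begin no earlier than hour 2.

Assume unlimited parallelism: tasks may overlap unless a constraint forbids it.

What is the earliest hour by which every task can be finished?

24

Integration testing waits on its own release at hour 2, so it starts at hour 2 and finishes at 2 + 3 = hour 5.
The security scan waits on integration testing (finishes hour 5), so it starts at hour 5 and finishes at 5 + 1 = hour 6.
Staging deploy cannot begin until the security scan (finishes hour 6). It runs from hour 6 to 6 + 5 = hour 11.
Production deploy cannot start until staging deploy (finishes hour 11, plus 3-hour gap → hour 14); integration testing (finishes hour 5); the security scan (finishes hour 6). The controlling bound is hour 14, so production deploy finishes at 14 + 5 = hour 19.
Post-deploy verification cannot start until production deploy (finishes hour 19, plus 2-hour gap → hour 21); integration testing (finishes hour 5). The controlling bound is hour 21, so post-deploy verification finishes at 21 + 3 = hour 24.
All tasks are finished once the last one completes. Finish times: Integration testing at 5, The security scan at 6, Staging deploy at 11, Production deploy at 19, Post-deploy verification at 24. The latest is hour 24.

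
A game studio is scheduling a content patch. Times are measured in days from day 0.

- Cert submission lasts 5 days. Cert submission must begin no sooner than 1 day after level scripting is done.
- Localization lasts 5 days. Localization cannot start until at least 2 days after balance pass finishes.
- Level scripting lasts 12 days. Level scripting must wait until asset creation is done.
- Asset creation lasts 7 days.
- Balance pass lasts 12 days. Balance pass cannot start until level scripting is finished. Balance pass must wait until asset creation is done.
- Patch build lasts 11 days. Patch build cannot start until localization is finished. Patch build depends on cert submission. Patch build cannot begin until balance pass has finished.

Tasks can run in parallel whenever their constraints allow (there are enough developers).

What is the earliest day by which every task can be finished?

49

Asset creation can start immediately at day 0; it finishes at day 7.
Level scripting cannot begin until asset creation (finishes day 7). It runs from day 7 to 7 + 12 = day 19.
After level scripting (finishes day 19, plus 1-day gap → day 20), cert submission can start at day 20 and finishes at day 25.
Balance pass cannot start until level scripting (finishes day 19); asset creation (finishes day 7). The controlling bound is day 19, so balance pass finishes at 19 + 12 = day 31.
Localization waits on balance pass (finishes day 31, plus 2-day gap → day 33), so it starts at day 33 and finishes at 33 + 5 = day 38.
Patch build needs all of localization (finishes day 38); cert submission (finishes day 25); balance pass (finishes day 31). That puts its earliest start at day 38; it finishes at 38 + 11 = day 49.
All tasks are finished once the last one completes. Finish times: Asset creation at 7, Level scripting at 19, Balance pass at 31, Localization at 38, Cert submission at 25, Patch build at 49. The latest is day 49.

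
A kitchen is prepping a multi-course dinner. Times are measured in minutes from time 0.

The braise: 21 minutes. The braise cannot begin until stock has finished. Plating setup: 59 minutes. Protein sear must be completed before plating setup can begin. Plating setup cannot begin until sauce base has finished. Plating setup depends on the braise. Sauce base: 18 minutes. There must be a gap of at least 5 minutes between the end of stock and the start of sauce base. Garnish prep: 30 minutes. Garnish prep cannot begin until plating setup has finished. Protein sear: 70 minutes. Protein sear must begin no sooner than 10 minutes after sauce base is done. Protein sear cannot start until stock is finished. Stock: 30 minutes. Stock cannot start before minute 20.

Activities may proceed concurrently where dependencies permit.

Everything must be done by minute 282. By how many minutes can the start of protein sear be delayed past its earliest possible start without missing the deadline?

After its own release at minute 20, stock can start at minute 20 and finishes at minute 50.
Sauce base waits on stock (finishes minute 50, plus 5-minute gap → minute 55), so it starts at minute 55 and finishes at 55 + 18 = minute 73.
Protein sear needs all of sauce base (finishes minute 73, plus 10-minute gap → minute 83); stock (finishes minute 50). That puts its earliest start at minute 83; it finishes at 83 + 70 = minute 153.

Working backward from the deadline:
Nothing follows garnish prep; the deadline of minute 282 is its only limit. It must start by 282 − 30 = minute 252.
Plating setup feeds into garnish prep (must start by minute 252); so plating setup must finish by minute 252 and therefore start by minute 193.
Protein sear has to be done before plating setup (must start by minute 193). That means finishing by minute 193, i.e. starting by 193 − 70 = minute 123.
So protein sear can start as early as minute 83 and as late as minute 123, giving 123 − 83 = 40 minutes of slack.

40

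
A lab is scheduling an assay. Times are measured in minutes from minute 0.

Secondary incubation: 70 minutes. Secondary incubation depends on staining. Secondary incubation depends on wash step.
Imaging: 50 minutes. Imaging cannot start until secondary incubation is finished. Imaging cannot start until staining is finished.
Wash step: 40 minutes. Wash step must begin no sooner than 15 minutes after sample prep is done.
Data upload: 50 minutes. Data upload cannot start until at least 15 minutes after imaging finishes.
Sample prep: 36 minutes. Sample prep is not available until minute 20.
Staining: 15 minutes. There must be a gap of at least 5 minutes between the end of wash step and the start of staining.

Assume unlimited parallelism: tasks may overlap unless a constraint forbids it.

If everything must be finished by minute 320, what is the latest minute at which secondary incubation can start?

135

To finish by minute 320, data upload (duration 50) must start no later than minute 270.
Imaging feeds into data upload (must start by minute 270, minus 15-minute gap → minute 255); so imaging must finish by minute 255 and therefore start by minute 205.
Secondary incubation feeds into imaging (must start by minute 205); so secondary incubation must finish by minute 205 and therefore start by minute 135.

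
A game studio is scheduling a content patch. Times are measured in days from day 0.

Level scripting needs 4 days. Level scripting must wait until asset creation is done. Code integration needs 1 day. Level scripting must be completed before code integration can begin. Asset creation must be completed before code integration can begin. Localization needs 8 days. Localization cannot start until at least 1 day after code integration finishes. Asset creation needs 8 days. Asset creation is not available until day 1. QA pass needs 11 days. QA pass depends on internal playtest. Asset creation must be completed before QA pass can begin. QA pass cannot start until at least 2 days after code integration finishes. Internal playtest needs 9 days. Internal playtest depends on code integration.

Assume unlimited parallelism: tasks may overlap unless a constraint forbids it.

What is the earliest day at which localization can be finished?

23

Asset creation waits on its own release at day 1, so it starts at day 1 and finishes at 1 + 8 = day 9.
Level scripting waits on asset creation (finishes day 9), so it starts at day 9 and finishes at 9 + 4 = day 13.
Code integration has to wait for level scripting (finishes day 13); asset creation (finishes day 9). The latest of these is day 13, so code integration runs day 13 to 13 + 1 = day 14.
After code integration (finishes day 14, plus 1-day gap → day 15), localization can start at day 15 and finishes at day 23.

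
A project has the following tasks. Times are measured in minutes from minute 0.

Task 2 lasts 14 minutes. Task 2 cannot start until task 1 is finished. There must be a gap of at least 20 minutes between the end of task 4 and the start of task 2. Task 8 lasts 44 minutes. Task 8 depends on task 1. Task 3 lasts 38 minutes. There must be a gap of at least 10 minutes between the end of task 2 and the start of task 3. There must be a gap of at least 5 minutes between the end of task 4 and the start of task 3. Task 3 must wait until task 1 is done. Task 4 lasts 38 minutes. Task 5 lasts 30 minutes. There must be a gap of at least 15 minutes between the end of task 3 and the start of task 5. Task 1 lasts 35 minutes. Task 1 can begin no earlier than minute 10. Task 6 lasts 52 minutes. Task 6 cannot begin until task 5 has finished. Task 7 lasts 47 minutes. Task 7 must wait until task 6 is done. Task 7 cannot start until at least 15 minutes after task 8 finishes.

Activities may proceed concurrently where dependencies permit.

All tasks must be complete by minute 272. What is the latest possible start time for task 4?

8

Nothing follows task 7; the deadline of minute 272 is its only limit. It must start by 272 − 47 = minute 225.
Task 6 must finish before task 7 (must start by minute 225). With a 52-minute duration, task 6 must start by 225 − 52 = minute 173.
Task 5 feeds into task 6 (must start by minute 173); so task 5 must finish by minute 173 and therefore start by minute 143.
Task 3 must finish before task 5 (must start by minute 143, minus 15-minute gap → minute 128). With a 38-minute duration, task 3 must start by 128 − 38 = minute 90.
Task 2 has to be done before task 3 (must start by minute 90, minus 10-minute gap → minute 80). That means finishing by minute 80, i.e. starting by 80 − 14 = minute 66.
Task 4 feeds task 2 (must start by minute 66, minus 20-minute gap → minute 46); task 3 (must start by minute 90, minus 5-minute gap → minute 85). Taking the minimum, task 4 must finish by minute 46 and start by 46 − 38 = minute 8.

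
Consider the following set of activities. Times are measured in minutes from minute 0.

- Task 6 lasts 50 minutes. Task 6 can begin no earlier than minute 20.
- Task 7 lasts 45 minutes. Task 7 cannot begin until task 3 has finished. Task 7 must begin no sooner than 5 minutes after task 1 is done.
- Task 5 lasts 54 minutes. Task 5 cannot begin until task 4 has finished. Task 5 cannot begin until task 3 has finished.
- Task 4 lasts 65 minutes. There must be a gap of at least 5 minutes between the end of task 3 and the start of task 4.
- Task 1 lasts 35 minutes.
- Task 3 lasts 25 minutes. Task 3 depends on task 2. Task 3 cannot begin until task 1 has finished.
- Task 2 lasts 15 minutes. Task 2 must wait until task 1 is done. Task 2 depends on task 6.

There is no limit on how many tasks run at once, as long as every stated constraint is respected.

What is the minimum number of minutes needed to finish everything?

234

After its own release at minute 20, task 6 can start at minute 20 and finishes at minute 70.
Task 1 can start immediately at minute 0; it finishes at minute 35.
Task 2 has to wait for task 1 (finishes minute 35); task 6 (finishes minute 70). The latest of these is minute 70, so task 2 runs minute 70 to 70 + 15 = minute 85.
Task 3 has to wait for task 2 (finishes minute 85); task 1 (finishes minute 35). The latest of these is minute 85, so task 3 runs minute 85 to 85 + 25 = minute 110.
Task 7 cannot start until task 3 (finishes minute 110); task 1 (finishes minute 35, plus 5-minute gap → minute 40). The controlling bound is minute 110, so task 7 finishes at 110 + 45 = minute 155.
After task 3 (finishes minute 110, plus 5-minute gap → minute 115), task 4 can start at minute 115 and finishes at minute 180.
Task 5 has to wait for task 4 (finishes minute 180); task 3 (finishes minute 110). The latest of these is minute 180, so task 5 runs minute 180 to 180 + 54 = minute 234.
All tasks are finished once the last one completes. Finish times: Task 1 at 35, Task 2 at 85, Task 3 at 110, Task 4 at 180, Task 5 at 234, Task 6 at 70, Task 7 at 155. The latest is minute 234.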